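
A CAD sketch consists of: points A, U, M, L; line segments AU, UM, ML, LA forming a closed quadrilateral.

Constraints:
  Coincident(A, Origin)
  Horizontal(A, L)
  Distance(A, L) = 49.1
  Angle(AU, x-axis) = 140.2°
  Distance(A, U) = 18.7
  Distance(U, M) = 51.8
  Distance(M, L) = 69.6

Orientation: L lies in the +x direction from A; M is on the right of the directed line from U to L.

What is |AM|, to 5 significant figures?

40.314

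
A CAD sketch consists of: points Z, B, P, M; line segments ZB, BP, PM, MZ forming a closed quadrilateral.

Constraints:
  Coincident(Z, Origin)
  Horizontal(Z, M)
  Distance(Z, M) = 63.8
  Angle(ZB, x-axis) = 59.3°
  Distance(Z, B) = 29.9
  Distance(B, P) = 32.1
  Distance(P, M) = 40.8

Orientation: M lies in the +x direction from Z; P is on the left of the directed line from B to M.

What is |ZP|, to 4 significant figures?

58.32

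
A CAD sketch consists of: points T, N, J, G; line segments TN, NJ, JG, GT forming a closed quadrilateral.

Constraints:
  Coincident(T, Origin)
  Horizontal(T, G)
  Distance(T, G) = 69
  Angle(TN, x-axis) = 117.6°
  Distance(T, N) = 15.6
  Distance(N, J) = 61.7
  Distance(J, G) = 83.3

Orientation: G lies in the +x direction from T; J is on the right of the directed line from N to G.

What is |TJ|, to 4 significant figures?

47.39

Checks: |NJ| = 61.70 ✓; |JG| = 83.30 ✓.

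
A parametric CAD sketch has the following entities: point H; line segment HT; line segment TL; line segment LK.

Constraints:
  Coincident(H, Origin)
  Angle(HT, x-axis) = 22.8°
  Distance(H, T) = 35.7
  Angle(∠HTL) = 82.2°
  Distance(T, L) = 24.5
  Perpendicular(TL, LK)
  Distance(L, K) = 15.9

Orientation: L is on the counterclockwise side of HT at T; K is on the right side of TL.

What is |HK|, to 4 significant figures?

54.91

H is at the origin; HT runs at 22.8° with length 35.7, so T = 35.7·(cos 22.8°, sin 22.8°) = (32.91, 13.83). ∠HTL = 82.2°, so TL runs at 22.8° + (180° − 82.2°) = 120.6° from the x-axis; with |TL| = 24.5, L = T + 24.5·(cos 120.6°, sin 120.6°) = (20.44, 34.92). The perpendicularity gives LK at right angles to TL; with |LK| = 15.9 on the right of TL, K = L + 15.9·(0.8607, 0.5090) = (34.12, 43.02). Then |HK| = |K − H| = 54.91.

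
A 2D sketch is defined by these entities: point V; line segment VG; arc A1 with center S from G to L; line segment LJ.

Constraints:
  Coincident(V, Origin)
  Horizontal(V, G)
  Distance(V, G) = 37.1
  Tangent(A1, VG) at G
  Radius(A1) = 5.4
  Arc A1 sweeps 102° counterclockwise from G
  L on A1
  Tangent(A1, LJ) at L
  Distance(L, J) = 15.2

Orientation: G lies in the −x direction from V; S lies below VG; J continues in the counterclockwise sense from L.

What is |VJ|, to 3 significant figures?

44.7

V is at the origin; VG is horizontal with |VG| = 37.1 and G on the −x side, so G = (-37.1, 0.00). Tangency of A1 to VG means the radius SG is perpendicular to VG, so S = G + (0, -5.4) = (-37.1, -5.40). On A1, G sits at bearing 90° from S; a 102° counterclockwise sweep puts L at bearing 192°, so L = S + 5.4·(cos 192°, sin 192°) = (-42.4, -6.52). The tangent condition forces SL to be normal to LJ, so LJ runs along (−sin 192°, cos 192°); with |LJ| = 15.2, J = (-39.2, -21.4). Then |VJ| = |J − V| = 44.7.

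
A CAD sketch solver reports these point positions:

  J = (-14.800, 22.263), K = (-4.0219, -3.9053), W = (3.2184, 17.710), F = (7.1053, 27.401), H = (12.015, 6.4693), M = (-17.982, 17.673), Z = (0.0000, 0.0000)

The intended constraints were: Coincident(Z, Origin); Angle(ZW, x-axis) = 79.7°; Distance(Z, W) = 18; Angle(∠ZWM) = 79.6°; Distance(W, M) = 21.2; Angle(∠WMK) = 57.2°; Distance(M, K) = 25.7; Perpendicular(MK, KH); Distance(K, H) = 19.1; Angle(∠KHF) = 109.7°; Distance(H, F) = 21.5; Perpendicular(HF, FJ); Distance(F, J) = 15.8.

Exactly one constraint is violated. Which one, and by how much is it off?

Distance(F, J) = 15.8 — off by 6.70.

Z = (0.00, 0.00) ✓; ZW at 79.70° ✓; |ZW| = 18.00 ✓; ∠ZWM = 79.60° ✓; |WM| = 21.20 ✓; ∠WMK = 57.20° ✓; |MK| = 25.70 ✓; ∠(MK, KH) = 90.00° ✓; |KH| = 19.10 ✓; ∠KHF = 109.7° ✓; |HF| = 21.50 ✓; ∠(HF, FJ) = 90.00° ✓; |FJ| = 22.50 ✗.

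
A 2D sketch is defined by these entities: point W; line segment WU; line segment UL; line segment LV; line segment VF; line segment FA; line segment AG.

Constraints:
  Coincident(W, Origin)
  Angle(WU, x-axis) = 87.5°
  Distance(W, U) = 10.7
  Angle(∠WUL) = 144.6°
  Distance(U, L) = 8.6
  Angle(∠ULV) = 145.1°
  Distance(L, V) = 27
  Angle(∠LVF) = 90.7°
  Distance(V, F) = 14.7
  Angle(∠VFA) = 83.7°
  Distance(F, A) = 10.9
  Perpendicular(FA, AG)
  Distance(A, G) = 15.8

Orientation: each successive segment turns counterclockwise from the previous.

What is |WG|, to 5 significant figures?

33.257

W is at the origin; WU runs at 87.5° with length 10.7, so U = (0.46673, 10.690). ∠WUL = 144.6° gives UL at 122.90° from the x-axis; with |UL| = 8.6, L = (-4.2046, 17.911). ∠ULV = 145.1° gives LV at 157.80° from the x-axis; with |LV| = 27.0, V = (-29.203, 28.112). ∠LVF = 90.7° gives VF at -112.90° from the x-axis; with |VF| = 14.7, F = (-34.923, 14.571). ∠VFA = 83.7° gives FA at -16.600° from the x-axis; with |FA| = 10.9, A = (-24.477, 11.457). FA ⟂ AG, so AG runs at 73.400°; with |AG| = 15.8, G = (-19.964, 26.598). Then |WG| = |G − W| = 33.257.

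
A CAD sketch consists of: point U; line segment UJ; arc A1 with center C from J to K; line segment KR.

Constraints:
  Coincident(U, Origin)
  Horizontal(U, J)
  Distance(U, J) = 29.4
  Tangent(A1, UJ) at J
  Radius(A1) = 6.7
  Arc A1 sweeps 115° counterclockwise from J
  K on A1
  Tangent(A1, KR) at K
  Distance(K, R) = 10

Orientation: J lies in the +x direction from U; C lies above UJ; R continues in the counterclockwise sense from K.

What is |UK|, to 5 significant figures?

36.731

U is at the origin; UJ is horizontal with |UJ| = 29.4 and J on the +x side, so J = (29.400, 0.0000). A1 meets UJ tangentially, so CJ is at right angles to UJ, so C = J + (0, 6.7) = (29.400, 6.7000). On A1, J sits at bearing -90° from C; a 115° counterclockwise sweep puts K at bearing 25°, so K = C + 6.7·(cos 25°, sin 25°) = (35.472, 9.5315). Then |UK| = |K − U| = 36.731.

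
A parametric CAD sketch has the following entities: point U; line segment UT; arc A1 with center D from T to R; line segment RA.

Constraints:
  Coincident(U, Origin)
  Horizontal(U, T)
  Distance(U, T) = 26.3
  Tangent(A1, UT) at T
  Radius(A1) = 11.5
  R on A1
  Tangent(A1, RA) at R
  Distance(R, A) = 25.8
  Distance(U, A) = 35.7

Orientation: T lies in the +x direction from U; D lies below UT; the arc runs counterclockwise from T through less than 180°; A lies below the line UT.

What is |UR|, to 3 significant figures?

17.6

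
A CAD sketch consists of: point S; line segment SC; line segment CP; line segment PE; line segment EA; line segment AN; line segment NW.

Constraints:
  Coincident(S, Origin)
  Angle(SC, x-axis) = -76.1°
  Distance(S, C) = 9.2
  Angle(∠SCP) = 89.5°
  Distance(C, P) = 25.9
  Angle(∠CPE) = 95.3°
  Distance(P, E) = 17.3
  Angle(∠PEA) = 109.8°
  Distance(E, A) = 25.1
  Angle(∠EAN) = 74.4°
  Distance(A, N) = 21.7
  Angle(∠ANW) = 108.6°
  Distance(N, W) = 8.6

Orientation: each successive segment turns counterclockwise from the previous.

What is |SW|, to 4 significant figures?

11.02

S is at the origin; SC runs at -76.1° with length 9.2, so C = (2.210, -8.931). ∠SCP = 89.5° gives CP at 14.40° from the x-axis; with |CP| = 25.9, P = (27.30, -2.490). ∠CPE = 95.3° gives PE at 99.10° from the x-axis; with |PE| = 17.3, E = (24.56, 14.59). ∠PEA = 109.8° gives EA at 169.3° from the x-axis; with |EA| = 25.1, A = (-0.1033, 19.25). ∠EAN = 74.4° gives AN at -85.10° from the x-axis; with |AN| = 21.7, N = (1.750, -2.368). ∠ANW = 108.6° gives NW at -13.70° from the x-axis; with |NW| = 8.6, W = (10.11, -4.405). Then |SW| = |W − S| = 11.02.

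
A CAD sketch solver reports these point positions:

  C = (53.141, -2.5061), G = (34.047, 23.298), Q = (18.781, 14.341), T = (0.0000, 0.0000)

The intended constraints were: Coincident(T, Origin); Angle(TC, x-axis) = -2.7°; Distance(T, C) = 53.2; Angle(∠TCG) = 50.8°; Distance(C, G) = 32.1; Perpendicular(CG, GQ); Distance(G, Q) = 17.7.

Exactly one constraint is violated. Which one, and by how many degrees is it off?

Perpendicular(CG, GQ) — off by 6.10°.

T = (0.00, 0.00) ✓; TC at -2.700° ✓; |TC| = 53.20 ✓; ∠TCG = 50.80° ✓; |CG| = 32.10 ✓; ∠(CG, GQ) = 83.90° ✗; |GQ| = 17.70 ✓.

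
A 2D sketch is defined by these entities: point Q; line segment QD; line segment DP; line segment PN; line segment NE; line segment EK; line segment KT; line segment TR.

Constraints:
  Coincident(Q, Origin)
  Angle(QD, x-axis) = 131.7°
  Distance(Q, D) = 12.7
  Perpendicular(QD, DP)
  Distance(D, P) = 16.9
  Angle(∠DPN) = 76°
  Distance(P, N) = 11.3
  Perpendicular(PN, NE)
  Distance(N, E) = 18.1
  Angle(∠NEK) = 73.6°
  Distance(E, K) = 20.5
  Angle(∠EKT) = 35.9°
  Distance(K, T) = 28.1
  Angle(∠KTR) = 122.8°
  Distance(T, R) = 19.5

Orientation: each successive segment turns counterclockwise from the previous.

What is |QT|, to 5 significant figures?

10.533

Q is at the origin; QD runs at 131.7° with length 12.7, so D = (-8.4484, 9.4823). QD is perpendicular to DP, so DP runs at -138.30°; with |DP| = 16.9, P = (-21.067, -1.7601). ∠DPN = 76.0° gives PN at -34.300° from the x-axis; with |PN| = 11.3, N = (-11.732, -8.1279). PN is perpendicular to NE, so NE runs at 55.700°; with |NE| = 18.1, E = (-1.5319, 6.8244). ∠NEK = 73.6° gives EK at 162.10° from the x-axis; with |EK| = 20.5, K = (-21.040, 13.125). ∠EKT = 35.9° gives KT at -53.800° from the x-axis; with |KT| = 28.1, T = (-4.4435, -9.5503). Then |QT| = |T − Q| = 10.533.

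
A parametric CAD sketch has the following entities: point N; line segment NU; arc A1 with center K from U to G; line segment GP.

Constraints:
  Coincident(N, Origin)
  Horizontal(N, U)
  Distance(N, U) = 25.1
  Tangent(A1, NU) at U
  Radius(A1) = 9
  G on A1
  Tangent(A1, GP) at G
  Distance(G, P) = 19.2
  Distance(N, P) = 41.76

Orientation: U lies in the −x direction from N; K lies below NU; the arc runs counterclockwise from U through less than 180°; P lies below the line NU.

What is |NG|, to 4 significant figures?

35.63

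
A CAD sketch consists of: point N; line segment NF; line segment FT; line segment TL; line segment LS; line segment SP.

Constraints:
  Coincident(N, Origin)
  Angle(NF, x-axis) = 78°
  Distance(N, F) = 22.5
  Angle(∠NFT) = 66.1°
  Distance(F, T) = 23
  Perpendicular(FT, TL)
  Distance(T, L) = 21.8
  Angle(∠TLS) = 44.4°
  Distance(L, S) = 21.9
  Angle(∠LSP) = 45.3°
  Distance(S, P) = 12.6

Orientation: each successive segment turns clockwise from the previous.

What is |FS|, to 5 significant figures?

9.8388

N is at the origin; NF runs at 78.0° with length 22.5, so F = (4.6780, 22.008). ∠NFT = 66.1° gives FT at -35.900° from the x-axis; with |FT| = 23.0, T = (23.309, 8.5218). The perpendicularity gives TL at right angles to FT, so TL runs at -125.90°; with |TL| = 21.8, L = (10.526, -9.1372). ∠TLS = 44.4° gives LS at 98.500° from the x-axis; with |LS| = 21.9, S = (7.2890, 12.522). Then |FS| = |S − F| = 9.8388.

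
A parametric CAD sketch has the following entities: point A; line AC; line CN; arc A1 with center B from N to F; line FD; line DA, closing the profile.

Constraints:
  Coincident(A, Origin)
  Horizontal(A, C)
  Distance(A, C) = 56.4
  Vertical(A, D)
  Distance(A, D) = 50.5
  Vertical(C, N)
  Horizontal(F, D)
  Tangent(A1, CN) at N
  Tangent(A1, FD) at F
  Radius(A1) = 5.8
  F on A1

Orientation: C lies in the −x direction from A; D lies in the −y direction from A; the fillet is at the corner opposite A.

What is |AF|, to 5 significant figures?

71.489

A is at the origin; A and C share the same y with |AC| = 56.4 and C on the −x side, so C = (-56.400, 0.0000). A and D share the same x with |AD| = 50.5 and D on the −y side, so D = (0.0000, -50.500). The virtual corner opposite A is at (-56.400, -50.500). Since A1 is tangent to CN there, BN ⟂ CN and since A1 is tangent to FD there, BF ⟂ FD, with radius 5.8, so the center B sits 5.8 in from both sides at B = (-50.600, -44.700). That places the tangent points at N = (-56.400, -44.700) on CN and F = (-50.600, -50.500) on FD. Then |AF| = |F − A| = 71.489.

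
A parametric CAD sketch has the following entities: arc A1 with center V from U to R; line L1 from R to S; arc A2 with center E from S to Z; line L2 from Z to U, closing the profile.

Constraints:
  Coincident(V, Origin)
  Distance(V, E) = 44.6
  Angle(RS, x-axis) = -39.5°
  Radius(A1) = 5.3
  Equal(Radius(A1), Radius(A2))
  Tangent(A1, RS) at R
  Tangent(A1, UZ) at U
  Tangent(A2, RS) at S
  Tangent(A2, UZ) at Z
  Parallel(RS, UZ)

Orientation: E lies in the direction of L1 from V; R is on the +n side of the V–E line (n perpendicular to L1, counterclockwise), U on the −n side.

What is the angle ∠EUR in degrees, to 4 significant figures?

83.22°

The slot axis is L1's direction at -39.5°, so u = (cos -39.5°, sin -39.5°) = (0.7716, -0.6361) and n = (−sin -39.5°, cos -39.5°) = (0.6361, 0.7716). V is at the origin and E lies 44.6 along u from V, so E = 44.6·u = (34.41, -28.37). Tangency of A1 to both parallel lines with radius 5.3 puts R and U at V ± 5.3·n: R = (3.371, 4.090), U = (-3.371, -4.090). Then cos ∠EUR = UE·UR / (|UE||UR|), giving 83.22°.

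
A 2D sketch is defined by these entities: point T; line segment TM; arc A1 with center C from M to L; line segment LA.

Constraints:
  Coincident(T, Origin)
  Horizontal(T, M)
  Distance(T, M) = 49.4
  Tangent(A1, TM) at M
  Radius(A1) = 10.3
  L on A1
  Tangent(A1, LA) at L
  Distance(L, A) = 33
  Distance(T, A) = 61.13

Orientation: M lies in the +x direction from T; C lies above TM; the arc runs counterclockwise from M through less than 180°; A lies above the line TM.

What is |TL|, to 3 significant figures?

60.4

Checks: ∠(CM, MT) = 90.00° ✓; |CM| = 10.30 ✓; |CL| = 10.30 ✓; ∠(CL, LA) = 90.00° ✓; |LA| = 33.00 ✓; |TA| = 61.13 ✓.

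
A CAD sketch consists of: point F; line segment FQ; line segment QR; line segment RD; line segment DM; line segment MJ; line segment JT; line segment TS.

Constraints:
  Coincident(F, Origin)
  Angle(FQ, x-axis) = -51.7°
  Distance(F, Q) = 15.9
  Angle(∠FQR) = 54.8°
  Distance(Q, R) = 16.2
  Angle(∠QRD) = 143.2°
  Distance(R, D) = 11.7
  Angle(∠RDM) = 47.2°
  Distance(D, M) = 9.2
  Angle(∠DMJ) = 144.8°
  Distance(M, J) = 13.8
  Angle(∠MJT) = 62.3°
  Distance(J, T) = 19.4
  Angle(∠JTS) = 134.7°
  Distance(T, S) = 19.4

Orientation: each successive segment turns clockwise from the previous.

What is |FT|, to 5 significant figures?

24.186

F is at the origin; FQ runs at -51.7° with length 15.9, so Q = (9.8545, -12.478). ∠FQR = 54.8° gives QR at -176.90° from the x-axis; with |QR| = 16.2, R = (-6.3218, -13.354). ∠QRD = 143.2° gives RD at 146.30° from the x-axis; with |RD| = 11.7, D = (-16.056, -6.8623). ∠RDM = 47.2° gives DM at 13.500° from the x-axis; with |DM| = 9.2, M = (-7.1099, -4.7146). ∠DMJ = 144.8° gives MJ at -21.700° from the x-axis; with |MJ| = 13.8, J = (5.7122, -9.8171). ∠MJT = 62.3° gives JT at -139.40° from the x-axis; with |JT| = 19.4, T = (-9.0177, -22.442). Then |FT| = |T − F| = 24.186.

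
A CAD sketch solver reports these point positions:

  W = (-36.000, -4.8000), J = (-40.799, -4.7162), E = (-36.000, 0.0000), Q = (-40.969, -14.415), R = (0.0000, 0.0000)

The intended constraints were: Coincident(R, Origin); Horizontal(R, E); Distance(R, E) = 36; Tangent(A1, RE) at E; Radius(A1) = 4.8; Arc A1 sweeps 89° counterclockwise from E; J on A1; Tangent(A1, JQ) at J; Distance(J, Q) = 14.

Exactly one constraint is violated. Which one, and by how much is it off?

Distance(J, Q) = 14 — off by 4.30.

R = (0.00, 0.00) ✓; R.y = 0.00, E.y = 0.00 ✓; |RE| = 36.00 ✓; ∠(WE, ER) = 90.00° ✓; |WE| = 4.800 ✓; bearing(W→J) − bearing(W→E) = 89.00° ✓; |WJ| = 4.800 ✓; ∠(WJ, JQ) = 90.00° ✓; |JQ| = 9.700 ✗.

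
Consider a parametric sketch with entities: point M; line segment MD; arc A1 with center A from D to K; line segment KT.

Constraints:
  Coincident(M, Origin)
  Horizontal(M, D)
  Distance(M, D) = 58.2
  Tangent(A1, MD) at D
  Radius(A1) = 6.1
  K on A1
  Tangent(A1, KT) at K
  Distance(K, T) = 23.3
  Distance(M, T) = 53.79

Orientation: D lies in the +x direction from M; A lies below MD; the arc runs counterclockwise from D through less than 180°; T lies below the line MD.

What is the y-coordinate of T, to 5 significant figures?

-27.125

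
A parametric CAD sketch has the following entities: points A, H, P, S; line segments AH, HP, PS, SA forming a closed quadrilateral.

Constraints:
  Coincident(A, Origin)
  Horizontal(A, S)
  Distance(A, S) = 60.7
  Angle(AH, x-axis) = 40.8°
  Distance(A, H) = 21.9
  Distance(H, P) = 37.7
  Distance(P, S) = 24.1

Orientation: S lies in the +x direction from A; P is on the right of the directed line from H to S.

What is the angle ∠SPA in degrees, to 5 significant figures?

124.86°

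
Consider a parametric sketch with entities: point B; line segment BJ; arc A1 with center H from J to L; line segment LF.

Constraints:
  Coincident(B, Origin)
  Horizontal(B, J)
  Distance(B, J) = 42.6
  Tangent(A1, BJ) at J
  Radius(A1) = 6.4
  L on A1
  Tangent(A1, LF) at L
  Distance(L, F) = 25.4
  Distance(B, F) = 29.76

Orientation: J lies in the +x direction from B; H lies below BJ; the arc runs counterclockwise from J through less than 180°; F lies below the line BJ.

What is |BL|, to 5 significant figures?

37.876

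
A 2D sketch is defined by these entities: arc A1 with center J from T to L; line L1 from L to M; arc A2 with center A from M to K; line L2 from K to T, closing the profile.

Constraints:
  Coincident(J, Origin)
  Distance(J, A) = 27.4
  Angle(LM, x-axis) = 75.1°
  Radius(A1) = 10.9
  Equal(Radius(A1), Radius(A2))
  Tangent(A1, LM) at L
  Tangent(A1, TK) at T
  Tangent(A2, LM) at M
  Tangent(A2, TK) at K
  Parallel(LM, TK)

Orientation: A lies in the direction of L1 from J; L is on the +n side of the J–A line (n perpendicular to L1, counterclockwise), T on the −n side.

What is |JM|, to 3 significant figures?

29.5

The slot axis is L1's direction at 75.1°, so u = (cos 75.1°, sin 75.1°) = (0.257, 0.966) and n = (−sin 75.1°, cos 75.1°) = (-0.966, 0.257). J is at the origin and A lies 27.4 along u from J, so A = 27.4·u = (7.05, 26.5). Tangency of A1 to both parallel lines with radius 10.9 puts L and T at J ± 10.9·n: L = (-10.5, 2.80), T = (10.5, -2.80). Equal radii place M and K the same way about A: M = A + 10.9·n = (-3.49, 29.3), K = A − 10.9·n = (17.6, 23.7). Then |JM| = |M − J| = 29.5.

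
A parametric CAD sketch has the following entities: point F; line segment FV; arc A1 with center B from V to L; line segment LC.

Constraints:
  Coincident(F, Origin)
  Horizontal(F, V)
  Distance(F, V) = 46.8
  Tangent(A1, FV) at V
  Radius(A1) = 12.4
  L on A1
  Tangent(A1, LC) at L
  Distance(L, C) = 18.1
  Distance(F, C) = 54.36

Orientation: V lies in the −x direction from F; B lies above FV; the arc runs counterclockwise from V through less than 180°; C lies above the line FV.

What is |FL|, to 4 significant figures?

39.38

Checks: F = (0.00, 0.00) ✓; |BL| = 12.40 ✓; ∠(BL, LC) = 90.00° ✓; |LC| = 18.10 ✓; |FC| = 54.36 ✓.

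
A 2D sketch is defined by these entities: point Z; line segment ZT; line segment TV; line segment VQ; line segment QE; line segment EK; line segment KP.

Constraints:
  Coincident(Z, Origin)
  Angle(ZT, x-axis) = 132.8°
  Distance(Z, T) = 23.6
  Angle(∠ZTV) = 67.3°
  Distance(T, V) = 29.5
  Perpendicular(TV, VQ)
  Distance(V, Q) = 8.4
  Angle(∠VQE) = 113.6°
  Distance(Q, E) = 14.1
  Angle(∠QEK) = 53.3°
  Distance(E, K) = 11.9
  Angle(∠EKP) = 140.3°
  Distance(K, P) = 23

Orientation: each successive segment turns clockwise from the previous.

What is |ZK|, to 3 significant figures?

21.8

Z is at the origin; ZT runs at 132.8° with length 23.6, so T = (-16.0, 17.3). ∠ZTV = 67.3° gives TV at 20.1° from the x-axis; with |TV| = 29.5, V = (11.7, 27.5). The perpendicularity gives VQ at right angles to TV, so VQ runs at -69.9°; with |VQ| = 8.4, Q = (14.6, 19.6). ∠VQE = 113.6° gives QE at -136° from the x-axis; with |QE| = 14.1, E = (4.36, 9.82). ∠QEK = 53.3° gives EK at 97.0° from the x-axis; with |EK| = 11.9, K = (2.91, 21.6). Then |ZK| = |K − Z| = 21.8.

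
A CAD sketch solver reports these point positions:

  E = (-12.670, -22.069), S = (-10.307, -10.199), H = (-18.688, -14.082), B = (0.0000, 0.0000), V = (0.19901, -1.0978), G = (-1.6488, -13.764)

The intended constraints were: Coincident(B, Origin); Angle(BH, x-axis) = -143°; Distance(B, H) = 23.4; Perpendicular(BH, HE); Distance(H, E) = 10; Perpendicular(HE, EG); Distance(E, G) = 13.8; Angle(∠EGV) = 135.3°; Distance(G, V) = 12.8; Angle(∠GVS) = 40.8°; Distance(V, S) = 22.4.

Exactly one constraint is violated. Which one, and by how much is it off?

Distance(V, S) = 22.4 — off by 8.50.

B = (0.00, 0.00) ✓; BH at -143.0° ✓; |BH| = 23.40 ✓; ∠(BH, HE) = 90.00° ✓; |HE| = 10.00 ✓; ∠(HE, EG) = 90.00° ✓; |EG| = 13.80 ✓; ∠EGV = 135.3° ✓; |GV| = 12.80 ✓; ∠GVS = 40.80° ✓; |VS| = 13.90 ✗.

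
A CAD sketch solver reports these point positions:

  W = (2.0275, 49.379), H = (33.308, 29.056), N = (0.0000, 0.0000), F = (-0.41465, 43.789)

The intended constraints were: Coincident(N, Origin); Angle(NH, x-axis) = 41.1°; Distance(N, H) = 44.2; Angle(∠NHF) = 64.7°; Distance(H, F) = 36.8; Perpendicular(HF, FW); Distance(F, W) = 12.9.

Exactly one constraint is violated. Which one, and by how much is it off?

Distance(F, W) = 12.9 — off by 6.80.

N = (0.00, 0.00) ✓; NH at 41.10° ✓; |NH| = 44.20 ✓; ∠NHF = 64.70° ✓; |HF| = 36.80 ✓; ∠(HF, FW) = 90.00° ✓; |FW| = 6.100 ✗.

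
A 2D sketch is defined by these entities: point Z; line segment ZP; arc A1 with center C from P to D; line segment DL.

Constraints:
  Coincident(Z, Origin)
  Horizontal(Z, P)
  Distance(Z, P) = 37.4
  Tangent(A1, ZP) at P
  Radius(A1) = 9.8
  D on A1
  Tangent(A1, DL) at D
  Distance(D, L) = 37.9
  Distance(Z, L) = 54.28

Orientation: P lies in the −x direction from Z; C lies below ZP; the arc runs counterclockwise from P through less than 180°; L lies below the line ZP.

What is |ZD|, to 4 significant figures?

48.16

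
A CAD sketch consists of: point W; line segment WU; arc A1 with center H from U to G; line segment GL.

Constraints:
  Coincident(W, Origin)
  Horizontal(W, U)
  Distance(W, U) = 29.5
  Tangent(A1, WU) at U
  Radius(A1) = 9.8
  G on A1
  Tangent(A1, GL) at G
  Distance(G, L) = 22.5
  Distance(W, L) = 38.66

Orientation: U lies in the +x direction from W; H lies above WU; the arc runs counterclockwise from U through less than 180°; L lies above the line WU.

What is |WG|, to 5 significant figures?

40.106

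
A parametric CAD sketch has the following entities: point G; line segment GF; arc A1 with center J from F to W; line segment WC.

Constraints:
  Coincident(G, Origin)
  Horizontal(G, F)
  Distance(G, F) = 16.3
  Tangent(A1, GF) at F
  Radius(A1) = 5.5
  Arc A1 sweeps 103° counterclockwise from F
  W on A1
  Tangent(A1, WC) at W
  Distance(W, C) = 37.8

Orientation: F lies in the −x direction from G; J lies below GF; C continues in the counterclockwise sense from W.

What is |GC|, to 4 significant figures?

45.51

On A1, F sits at bearing 90° from J; a 103° counterclockwise sweep puts W at bearing 193°, so W = J + 5.5·(cos 193°, sin 193°) = (-21.66, -6.737). Tangency of A1 to WC means the radius JW is perpendicular to WC, so WC runs along (−sin 193°, cos 193°); with |WC| = 37.8, C = (-13.16, -43.57). Then |GC| = |C − G| = 45.51.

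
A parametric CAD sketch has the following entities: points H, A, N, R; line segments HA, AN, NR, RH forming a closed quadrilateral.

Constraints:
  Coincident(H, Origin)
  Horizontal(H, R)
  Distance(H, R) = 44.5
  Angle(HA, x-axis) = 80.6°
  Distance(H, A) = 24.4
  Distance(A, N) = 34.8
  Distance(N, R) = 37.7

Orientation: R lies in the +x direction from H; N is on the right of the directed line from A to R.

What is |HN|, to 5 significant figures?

13.342

H is at the origin; HR is horizontal with |HR| = 44.5 and R in +x, so R = (44.5, 0). HA runs at 80.6° with |HA| = 24.4, so A = (3.9852, 24.072). N is determined by |AN| = 34.8 and |NR| = 37.7 together: it lies at the intersection of circle(A, 34.8) and circle(R, 37.7). With |AR| = 47.127, the foot of the radical line on AR is 21.333 from A and the perpendicular offset is √(34.8² − 21.333²) = 27.495. Taking the right-of-AR solution: N = (8.2806, -10.462).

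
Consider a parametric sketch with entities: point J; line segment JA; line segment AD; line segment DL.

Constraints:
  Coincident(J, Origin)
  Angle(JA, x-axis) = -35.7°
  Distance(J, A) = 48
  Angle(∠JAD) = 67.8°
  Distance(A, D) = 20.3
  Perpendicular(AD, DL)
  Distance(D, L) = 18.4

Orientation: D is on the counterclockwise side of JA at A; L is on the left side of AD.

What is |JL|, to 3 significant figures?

26.1

∠JAD = 67.8°, so AD runs at -35.7° + (180° − 67.8°) = 76.5° from the x-axis; with |AD| = 20.3, D = A + 20.3·(cos 76.5°, sin 76.5°) = (43.7, -8.27). AD ⟂ DL; with |DL| = 18.4 on the left of AD, L = D + 18.4·(-0.972, 0.233) = (25.8, -3.98). Then |JL| = |L − J| = 26.1.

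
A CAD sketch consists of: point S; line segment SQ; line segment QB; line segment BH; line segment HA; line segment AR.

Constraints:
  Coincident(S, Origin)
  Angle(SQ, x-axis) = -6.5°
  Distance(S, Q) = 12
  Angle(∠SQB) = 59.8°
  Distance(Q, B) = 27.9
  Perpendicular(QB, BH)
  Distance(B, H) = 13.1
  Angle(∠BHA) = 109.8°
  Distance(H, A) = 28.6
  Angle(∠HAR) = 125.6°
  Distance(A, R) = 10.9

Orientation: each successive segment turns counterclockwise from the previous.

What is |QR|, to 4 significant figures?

18.42

S is at the origin; SQ runs at -6.5° with length 12.0, so Q = (11.92, -1.358). ∠SQB = 59.8° gives QB at 113.7° from the x-axis; with |QB| = 27.9, B = (0.7085, 24.19). The perpendicularity gives BH at right angles to QB, so BH runs at -156.3°; with |BH| = 13.1, H = (-11.29, 18.92). ∠BHA = 109.8° gives HA at -86.10° from the x-axis; with |HA| = 28.6, A = (-9.341, -9.611). ∠HAR = 125.6° gives AR at -31.70° from the x-axis; with |AR| = 10.9, R = (-0.06758, -15.34). Then |QR| = |R − Q| = 18.42.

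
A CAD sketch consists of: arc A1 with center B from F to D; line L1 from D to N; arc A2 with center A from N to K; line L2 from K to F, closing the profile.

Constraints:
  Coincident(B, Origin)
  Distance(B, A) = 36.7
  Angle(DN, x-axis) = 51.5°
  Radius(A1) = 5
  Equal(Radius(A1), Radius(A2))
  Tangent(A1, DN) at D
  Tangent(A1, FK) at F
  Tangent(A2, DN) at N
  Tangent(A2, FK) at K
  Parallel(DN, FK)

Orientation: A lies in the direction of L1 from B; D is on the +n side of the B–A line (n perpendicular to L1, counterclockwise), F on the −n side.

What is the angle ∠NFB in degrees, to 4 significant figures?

74.76°

The slot axis is L1's direction at 51.5°, so u = (cos 51.5°, sin 51.5°) = (0.6225, 0.7826) and n = (−sin 51.5°, cos 51.5°) = (-0.7826, 0.6225). B is at the origin and A lies 36.7 along u from B, so A = 36.7·u = (22.85, 28.72). Tangency of A1 to both parallel lines with radius 5.0 puts D and F at B ± 5.0·n: D = (-3.913, 3.113), F = (3.913, -3.113). Equal radii place N and K the same way about A: N = A + 5.0·n = (18.93, 31.83), K = A − 5.0·n = (26.76, 25.61). Then cos ∠NFB = FN·FB / (|FN||FB|), giving 74.76°.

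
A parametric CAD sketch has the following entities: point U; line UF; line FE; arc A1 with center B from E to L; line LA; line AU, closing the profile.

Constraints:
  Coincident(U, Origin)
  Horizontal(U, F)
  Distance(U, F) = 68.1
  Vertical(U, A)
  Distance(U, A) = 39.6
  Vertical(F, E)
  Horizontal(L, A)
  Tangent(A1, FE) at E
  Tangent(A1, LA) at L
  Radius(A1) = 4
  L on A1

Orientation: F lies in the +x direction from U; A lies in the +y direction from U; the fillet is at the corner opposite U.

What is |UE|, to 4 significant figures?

76.84

U is at the origin; U and F share the same y with |UF| = 68.1 and F on the +x side, so F = (68.10, 0.000). UA is vertical with |UA| = 39.6 and A on the +y side, so A = (0.000, 39.60). The virtual corner opposite U is at (68.10, 39.60). Since A1 is tangent to FE there, BE ⟂ FE and tangency of A1 to LA means the radius BL is perpendicular to LA, with radius 4.0, so the center B sits 4.0 in from both sides at B = (64.10, 35.60). That places the tangent points at E = (68.10, 35.60) on FE and L = (64.10, 39.60) on LA. Then |UE| = |E − U| = 76.84.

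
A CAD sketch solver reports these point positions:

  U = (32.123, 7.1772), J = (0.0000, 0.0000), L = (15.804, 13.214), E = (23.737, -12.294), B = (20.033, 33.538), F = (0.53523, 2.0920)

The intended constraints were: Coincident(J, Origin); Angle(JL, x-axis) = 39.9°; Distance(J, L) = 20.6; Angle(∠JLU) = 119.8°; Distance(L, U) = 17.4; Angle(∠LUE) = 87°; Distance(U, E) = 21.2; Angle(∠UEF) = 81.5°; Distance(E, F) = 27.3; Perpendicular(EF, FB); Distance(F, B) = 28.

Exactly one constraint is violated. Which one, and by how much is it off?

Distance(F, B) = 28 — off by 9.00.

J = (0.00, 0.00) ✓; JL at 39.90° ✓; |JL| = 20.60 ✓; ∠JLU = 119.8° ✓; |LU| = 17.40 ✓; ∠LUE = 87.00° ✓; |UE| = 21.20 ✓; ∠UEF = 81.50° ✓; |EF| = 27.30 ✓; ∠(EF, FB) = 90.00° ✓; |FB| = 37.00 ✗.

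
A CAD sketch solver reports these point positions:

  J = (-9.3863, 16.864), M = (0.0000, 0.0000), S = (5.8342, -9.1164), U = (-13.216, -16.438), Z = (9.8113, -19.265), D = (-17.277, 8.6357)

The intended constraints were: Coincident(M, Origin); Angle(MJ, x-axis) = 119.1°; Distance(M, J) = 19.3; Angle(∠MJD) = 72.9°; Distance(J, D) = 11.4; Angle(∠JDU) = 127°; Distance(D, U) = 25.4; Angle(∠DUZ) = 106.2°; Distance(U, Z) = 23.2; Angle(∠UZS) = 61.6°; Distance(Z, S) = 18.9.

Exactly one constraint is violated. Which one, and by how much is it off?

Distance(Z, S) = 18.9 — off by 8.00.

M = (0.00, 0.00) ✓; MJ at 119.1° ✓; |MJ| = 19.30 ✓; ∠MJD = 72.90° ✓; |JD| = 11.40 ✓; ∠JDU = 127.0° ✓; |DU| = 25.40 ✓; ∠DUZ = 106.2° ✓; |UZ| = 23.20 ✓; ∠UZS = 61.60° ✓; |ZS| = 10.90 ✗.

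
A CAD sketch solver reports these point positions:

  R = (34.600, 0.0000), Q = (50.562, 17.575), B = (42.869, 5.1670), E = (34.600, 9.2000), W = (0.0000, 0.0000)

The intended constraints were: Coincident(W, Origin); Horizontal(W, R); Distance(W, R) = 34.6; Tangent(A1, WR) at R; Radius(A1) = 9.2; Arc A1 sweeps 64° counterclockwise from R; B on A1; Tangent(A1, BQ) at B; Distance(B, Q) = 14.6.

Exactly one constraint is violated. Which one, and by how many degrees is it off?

Tangent(A1, BQ) at B — off by 5.80°.

W = (0.00, 0.00) ✓; W.y = 0.00, R.y = 0.00 ✓; |WR| = 34.60 ✓; ∠(ER, RW) = 90.00° ✓; |ER| = 9.200 ✓; bearing(E→B) − bearing(E→R) = 64.00° ✓; |EB| = 9.200 ✓; ∠(EB, BQ) = 95.80° ✗; |BQ| = 14.60 ✓.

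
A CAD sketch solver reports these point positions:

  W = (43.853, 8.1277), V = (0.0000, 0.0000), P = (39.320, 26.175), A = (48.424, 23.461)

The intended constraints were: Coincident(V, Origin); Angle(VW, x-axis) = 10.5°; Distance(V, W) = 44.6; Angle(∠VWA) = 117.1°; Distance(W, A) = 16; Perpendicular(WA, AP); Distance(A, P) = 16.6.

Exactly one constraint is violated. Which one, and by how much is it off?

Distance(A, P) = 16.6 — off by 7.10.

V = (0.00, 0.00) ✓; VW at 10.50° ✓; |VW| = 44.60 ✓; ∠VWA = 117.1° ✓; |WA| = 16.00 ✓; ∠(WA, AP) = 90.00° ✓; |AP| = 9.500 ✗.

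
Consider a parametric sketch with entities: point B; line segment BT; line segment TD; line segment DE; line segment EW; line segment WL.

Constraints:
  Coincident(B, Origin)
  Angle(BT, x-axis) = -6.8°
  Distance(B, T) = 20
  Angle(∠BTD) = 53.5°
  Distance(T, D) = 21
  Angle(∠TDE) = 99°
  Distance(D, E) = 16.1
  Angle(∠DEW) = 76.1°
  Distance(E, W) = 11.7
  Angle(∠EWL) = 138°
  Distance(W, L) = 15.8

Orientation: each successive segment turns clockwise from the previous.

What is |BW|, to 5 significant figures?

1.1753

B is at the origin; BT runs at -6.8° with length 20.0, so T = (19.859, -2.3681). ∠BTD = 53.5° gives TD at -133.30° from the x-axis; with |TD| = 21.0, D = (5.4571, -17.651). ∠TDE = 99.0° gives DE at 145.70° from the x-axis; with |DE| = 16.1, E = (-7.8431, -8.5785). ∠DEW = 76.1° gives EW at 41.800° from the x-axis; with |EW| = 11.7, W = (0.87901, -0.78011). Then |BW| = |W − B| = 1.1753.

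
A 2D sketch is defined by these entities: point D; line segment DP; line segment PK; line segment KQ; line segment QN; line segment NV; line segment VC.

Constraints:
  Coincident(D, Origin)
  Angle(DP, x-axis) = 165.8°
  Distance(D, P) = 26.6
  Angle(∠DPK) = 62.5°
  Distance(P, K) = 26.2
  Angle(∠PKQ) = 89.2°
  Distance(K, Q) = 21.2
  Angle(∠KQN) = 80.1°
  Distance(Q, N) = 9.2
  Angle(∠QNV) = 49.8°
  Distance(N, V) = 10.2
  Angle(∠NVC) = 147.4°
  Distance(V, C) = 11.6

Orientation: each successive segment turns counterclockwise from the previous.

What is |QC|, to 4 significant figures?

14.06

∠QNV = 49.8° gives NV at -115.8° from the x-axis; with |NV| = 10.2, V = (-7.380, -14.59). ∠NVC = 147.4° gives VC at -83.20° from the x-axis; with |VC| = 11.6, C = (-6.007, -26.10). Then |QC| = |C − Q| = 14.06.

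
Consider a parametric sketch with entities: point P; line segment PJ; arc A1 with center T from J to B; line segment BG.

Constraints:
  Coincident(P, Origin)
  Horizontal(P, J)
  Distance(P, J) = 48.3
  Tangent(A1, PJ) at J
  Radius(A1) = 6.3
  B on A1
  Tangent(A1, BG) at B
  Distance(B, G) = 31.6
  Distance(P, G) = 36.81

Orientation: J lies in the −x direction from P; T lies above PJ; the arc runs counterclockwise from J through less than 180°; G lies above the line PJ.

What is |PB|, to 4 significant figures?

43.35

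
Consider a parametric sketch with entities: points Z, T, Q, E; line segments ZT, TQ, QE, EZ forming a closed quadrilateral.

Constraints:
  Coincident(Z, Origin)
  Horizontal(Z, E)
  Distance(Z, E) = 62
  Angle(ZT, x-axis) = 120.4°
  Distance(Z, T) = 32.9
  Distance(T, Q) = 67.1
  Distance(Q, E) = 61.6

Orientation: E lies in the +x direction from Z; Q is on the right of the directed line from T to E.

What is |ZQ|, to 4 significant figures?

34.67

Z is at the origin; ZE is horizontal with |ZE| = 62.0 and E in +x, so E = (62.0, 0). ZT runs at 120.4° with |ZT| = 32.9, so T = (-16.65, 28.38). Q is determined by |TQ| = 67.1 and |QE| = 61.6 together: it lies at the intersection of circle(T, 67.1) and circle(E, 61.6). With |TE| = 83.61, the foot of the radical line on TE is 46.04 from T and the perpendicular offset is √(67.1² − 46.04²) = 48.81. Taking the right-of-TE solution: Q = (10.09, -33.17).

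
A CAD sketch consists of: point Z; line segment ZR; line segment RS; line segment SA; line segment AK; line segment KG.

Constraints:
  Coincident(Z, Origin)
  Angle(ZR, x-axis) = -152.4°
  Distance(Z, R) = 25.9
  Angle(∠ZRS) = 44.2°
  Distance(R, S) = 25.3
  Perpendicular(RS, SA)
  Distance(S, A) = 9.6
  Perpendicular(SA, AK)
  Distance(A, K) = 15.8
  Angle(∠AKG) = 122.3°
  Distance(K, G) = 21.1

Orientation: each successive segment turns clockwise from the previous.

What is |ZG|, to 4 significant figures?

33.24

Z is at the origin; ZR runs at -152.4° with length 25.9, so R = (-22.95, -12.00). ∠ZRS = 44.2° gives RS at 71.80° from the x-axis; with |RS| = 25.3, S = (-15.05, 12.03). The perpendicularity gives SA at right angles to RS, so SA runs at -18.20°; with |SA| = 9.6, A = (-5.931, 9.037). SA ⟂ AK, so AK runs at -108.2°; with |AK| = 15.8, K = (-10.87, -5.973). ∠AKG = 122.3° gives KG at -165.9° from the x-axis; with |KG| = 21.1, G = (-31.33, -11.11). Then |ZG| = |G − Z| = 33.24.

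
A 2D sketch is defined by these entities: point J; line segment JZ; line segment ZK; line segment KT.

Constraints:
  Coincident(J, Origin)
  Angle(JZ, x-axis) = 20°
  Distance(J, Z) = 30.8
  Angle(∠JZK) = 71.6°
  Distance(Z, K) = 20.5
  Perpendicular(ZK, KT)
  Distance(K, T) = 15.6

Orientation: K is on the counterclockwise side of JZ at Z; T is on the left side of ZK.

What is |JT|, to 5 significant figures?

17.373

J is at the origin; JZ runs at 20.0° with length 30.8, so Z = 30.8·(cos 20.0°, sin 20.0°) = (28.943, 10.534). ∠JZK = 71.6°, so ZK runs at 20.0° + (180° − 71.6°) = 128.40° from the x-axis; with |ZK| = 20.5, K = Z + 20.5·(cos 128.40°, sin 128.40°) = (16.209, 26.600). ZK ⟂ KT; with |KT| = 15.6 on the left of ZK, T = K + 15.6·(-0.78369, -0.62115) = (3.9834, 16.910). Then |JT| = |T − J| = 17.373.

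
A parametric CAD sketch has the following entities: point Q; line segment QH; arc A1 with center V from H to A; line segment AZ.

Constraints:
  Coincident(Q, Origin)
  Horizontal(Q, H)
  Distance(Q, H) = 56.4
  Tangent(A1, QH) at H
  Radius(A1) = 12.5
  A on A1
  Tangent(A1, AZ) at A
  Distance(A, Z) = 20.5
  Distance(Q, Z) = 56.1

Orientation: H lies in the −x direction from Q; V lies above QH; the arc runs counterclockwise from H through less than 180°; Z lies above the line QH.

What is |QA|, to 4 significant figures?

45.83

Checks: ∠(VH, HQ) = 90.00° ✓; |VH| = 12.50 ✓; |VA| = 12.50 ✓; ∠(VA, AZ) = 90.00° ✓; |AZ| = 20.50 ✓; |QZ| = 56.10 ✓.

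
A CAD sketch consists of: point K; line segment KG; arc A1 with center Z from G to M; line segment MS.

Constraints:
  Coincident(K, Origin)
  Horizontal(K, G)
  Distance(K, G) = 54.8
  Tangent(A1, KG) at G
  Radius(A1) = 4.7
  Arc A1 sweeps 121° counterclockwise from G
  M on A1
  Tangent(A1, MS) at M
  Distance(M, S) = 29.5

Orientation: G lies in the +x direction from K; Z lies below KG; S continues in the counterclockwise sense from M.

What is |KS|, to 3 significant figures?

73.5

On A1, G sits at bearing 90° from Z; a 121° counterclockwise sweep puts M at bearing 211°, so M = Z + 4.7·(cos 211°, sin 211°) = (50.8, -7.12). A1 meets MS tangentially, so ZM is at right angles to MS, so MS runs along (−sin 211°, cos 211°); with |MS| = 29.5, S = (66.0, -32.4). Then |KS| = |S − K| = 73.5.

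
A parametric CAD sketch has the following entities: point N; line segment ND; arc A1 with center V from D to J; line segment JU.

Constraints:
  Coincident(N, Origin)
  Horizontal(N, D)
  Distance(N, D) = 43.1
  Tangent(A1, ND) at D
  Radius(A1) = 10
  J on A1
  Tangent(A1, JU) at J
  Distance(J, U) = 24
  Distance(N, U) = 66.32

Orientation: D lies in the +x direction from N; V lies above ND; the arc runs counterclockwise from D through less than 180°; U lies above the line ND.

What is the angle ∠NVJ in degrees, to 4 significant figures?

152.5°

Checks: |VJ| = 10.00 ✓; ∠(VJ, JU) = 90.00° ✓; |JU| = 24.00 ✓; |NU| = 66.32 ✓.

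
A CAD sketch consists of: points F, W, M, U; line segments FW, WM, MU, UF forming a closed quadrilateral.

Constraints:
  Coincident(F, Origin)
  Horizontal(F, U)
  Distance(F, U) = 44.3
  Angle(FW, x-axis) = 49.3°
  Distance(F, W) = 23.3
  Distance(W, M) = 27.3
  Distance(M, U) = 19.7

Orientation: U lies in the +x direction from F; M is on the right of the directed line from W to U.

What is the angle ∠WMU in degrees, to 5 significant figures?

91.376°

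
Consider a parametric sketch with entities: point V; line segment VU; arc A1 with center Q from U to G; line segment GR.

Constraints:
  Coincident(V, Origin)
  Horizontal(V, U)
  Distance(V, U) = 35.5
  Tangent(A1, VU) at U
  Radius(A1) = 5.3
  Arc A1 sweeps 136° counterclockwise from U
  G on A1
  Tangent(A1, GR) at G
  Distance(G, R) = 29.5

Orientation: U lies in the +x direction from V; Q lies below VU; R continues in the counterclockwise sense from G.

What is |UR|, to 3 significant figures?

34.4

V is at the origin; V and U share the same y with |VU| = 35.5 and U on the +x side, so U = (35.5, 0.00). Since A1 is tangent to VU there, QU ⟂ VU, so Q = U + (0, -5.3) = (35.5, -5.30). On A1, U sits at bearing 90° from Q; a 136° counterclockwise sweep puts G at bearing 226°, so G = Q + 5.3·(cos 226°, sin 226°) = (31.8, -9.11). Tangency of A1 to GR means the radius QG is perpendicular to GR, so GR runs along (−sin 226°, cos 226°); with |GR| = 29.5, R = (53.0, -29.6). Then |UR| = |R − U| = 34.4.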